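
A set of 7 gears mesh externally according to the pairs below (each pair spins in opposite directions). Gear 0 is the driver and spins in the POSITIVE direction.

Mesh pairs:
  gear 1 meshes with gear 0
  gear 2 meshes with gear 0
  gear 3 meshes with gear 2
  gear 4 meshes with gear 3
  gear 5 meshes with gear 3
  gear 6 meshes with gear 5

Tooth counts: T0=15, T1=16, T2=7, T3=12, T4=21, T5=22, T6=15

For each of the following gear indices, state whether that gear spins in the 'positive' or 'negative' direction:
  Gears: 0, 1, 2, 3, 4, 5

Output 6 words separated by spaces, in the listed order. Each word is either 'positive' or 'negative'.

Gear 0 (driver): positive (depth 0)
  gear 1: meshes with gear 0 -> depth 1 -> negative (opposite of gear 0)
  gear 2: meshes with gear 0 -> depth 1 -> negative (opposite of gear 0)
  gear 3: meshes with gear 2 -> depth 2 -> positive (opposite of gear 2)
  gear 4: meshes with gear 3 -> depth 3 -> negative (opposite of gear 3)
  gear 5: meshes with gear 3 -> depth 3 -> negative (opposite of gear 3)
  gear 6: meshes with gear 5 -> depth 4 -> positive (opposite of gear 5)
Queried indices 0, 1, 2, 3, 4, 5 -> positive, negative, negative, positive, negative, negative

Answer: positive negative negative positive negative negative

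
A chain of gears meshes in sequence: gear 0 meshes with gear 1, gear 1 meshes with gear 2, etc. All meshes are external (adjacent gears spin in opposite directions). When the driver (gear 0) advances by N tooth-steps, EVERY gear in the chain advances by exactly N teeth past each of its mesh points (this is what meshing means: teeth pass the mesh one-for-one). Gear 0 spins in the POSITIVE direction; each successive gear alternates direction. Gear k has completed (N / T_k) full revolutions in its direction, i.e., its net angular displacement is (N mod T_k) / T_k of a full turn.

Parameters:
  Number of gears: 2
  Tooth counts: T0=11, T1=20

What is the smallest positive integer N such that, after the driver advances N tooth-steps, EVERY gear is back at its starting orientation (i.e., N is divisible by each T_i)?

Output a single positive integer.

Gear k returns to start when N is a multiple of T_k.
All gears at start simultaneously when N is a common multiple of [11, 20]; the smallest such N is lcm(11, 20).
Start: lcm = T0 = 11
Fold in T1=20: gcd(11, 20) = 1; lcm(11, 20) = 11 * 20 / 1 = 220 / 1 = 220
Full cycle length = 220

Answer: 220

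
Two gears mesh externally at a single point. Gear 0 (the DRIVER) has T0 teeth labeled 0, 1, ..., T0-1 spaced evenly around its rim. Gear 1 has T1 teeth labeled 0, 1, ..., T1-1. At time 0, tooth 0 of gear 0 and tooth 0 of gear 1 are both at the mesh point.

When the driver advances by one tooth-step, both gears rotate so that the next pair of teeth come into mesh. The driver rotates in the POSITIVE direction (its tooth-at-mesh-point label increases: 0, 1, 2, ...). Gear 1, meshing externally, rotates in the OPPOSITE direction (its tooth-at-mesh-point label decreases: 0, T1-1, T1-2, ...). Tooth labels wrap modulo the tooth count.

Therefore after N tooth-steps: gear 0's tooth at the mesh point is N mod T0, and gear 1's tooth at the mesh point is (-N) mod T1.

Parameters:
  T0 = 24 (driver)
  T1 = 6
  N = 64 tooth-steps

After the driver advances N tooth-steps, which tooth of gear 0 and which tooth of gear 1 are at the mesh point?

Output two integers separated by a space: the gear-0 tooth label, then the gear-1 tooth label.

Gear 0 (driver, T0=24): tooth at mesh = N mod T0
  64 = 2 * 24 + 16, so 64 mod 24 = 16
  gear 0 tooth = 16
Gear 1 (driven, T1=6): tooth at mesh = (-N) mod T1
  64 = 10 * 6 + 4, so 64 mod 6 = 4
  (-64) mod 6 = (-4) mod 6 = 6 - 4 = 2
Mesh after 64 steps: gear-0 tooth 16 meets gear-1 tooth 2

Answer: 16 2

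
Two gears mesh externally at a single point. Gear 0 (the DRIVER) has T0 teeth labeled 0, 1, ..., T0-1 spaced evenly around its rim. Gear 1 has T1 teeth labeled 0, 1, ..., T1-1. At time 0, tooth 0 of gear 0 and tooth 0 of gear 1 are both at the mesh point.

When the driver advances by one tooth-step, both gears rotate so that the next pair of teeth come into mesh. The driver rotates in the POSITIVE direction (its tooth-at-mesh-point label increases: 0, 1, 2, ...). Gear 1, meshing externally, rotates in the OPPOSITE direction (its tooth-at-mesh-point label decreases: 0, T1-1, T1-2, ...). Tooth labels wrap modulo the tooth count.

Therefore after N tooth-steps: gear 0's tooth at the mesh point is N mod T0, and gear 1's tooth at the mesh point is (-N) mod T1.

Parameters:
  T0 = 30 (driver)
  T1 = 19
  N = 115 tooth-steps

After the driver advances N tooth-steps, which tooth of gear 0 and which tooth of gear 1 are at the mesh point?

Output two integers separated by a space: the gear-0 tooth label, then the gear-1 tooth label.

Gear 0 (driver, T0=30): tooth at mesh = N mod T0
  115 = 3 * 30 + 25, so 115 mod 30 = 25
  gear 0 tooth = 25
Gear 1 (driven, T1=19): tooth at mesh = (-N) mod T1
  115 = 6 * 19 + 1, so 115 mod 19 = 1
  (-115) mod 19 = (-1) mod 19 = 19 - 1 = 18
Mesh after 115 steps: gear-0 tooth 25 meets gear-1 tooth 18

Answer: 25 18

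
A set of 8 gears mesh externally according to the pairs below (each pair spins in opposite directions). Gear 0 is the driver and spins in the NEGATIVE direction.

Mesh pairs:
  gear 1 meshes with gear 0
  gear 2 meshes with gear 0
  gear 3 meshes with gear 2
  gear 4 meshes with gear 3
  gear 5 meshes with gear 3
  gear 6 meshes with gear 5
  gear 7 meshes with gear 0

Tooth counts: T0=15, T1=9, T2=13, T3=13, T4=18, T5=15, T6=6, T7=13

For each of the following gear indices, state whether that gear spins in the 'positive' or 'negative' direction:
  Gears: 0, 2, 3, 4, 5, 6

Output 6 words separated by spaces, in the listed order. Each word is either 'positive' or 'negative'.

Answer: negative positive negative positive positive negative

Derivation:
Gear 0 (driver): negative (depth 0)
  gear 1: meshes with gear 0 -> depth 1 -> positive (opposite of gear 0)
  gear 2: meshes with gear 0 -> depth 1 -> positive (opposite of gear 0)
  gear 3: meshes with gear 2 -> depth 2 -> negative (opposite of gear 2)
  gear 4: meshes with gear 3 -> depth 3 -> positive (opposite of gear 3)
  gear 5: meshes with gear 3 -> depth 3 -> positive (opposite of gear 3)
  gear 6: meshes with gear 5 -> depth 4 -> negative (opposite of gear 5)
  gear 7: meshes with gear 0 -> depth 1 -> positive (opposite of gear 0)
Queried indices 0, 2, 3, 4, 5, 6 -> negative, positive, negative, positive, positive, negative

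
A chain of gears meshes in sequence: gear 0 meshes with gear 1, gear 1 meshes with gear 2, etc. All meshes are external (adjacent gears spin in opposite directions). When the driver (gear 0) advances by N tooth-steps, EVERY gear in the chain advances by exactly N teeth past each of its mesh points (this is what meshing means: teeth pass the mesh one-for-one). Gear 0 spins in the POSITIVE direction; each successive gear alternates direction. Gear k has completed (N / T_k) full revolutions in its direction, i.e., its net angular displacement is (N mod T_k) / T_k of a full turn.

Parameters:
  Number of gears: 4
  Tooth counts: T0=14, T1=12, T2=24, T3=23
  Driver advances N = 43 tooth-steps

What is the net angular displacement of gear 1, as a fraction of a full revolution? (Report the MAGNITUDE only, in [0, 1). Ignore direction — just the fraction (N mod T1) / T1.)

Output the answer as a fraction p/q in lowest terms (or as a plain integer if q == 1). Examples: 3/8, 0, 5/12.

Answer: 7/12

Derivation:
Chain of 4 gears, tooth counts: [14, 12, 24, 23]
  gear 0: T0=14, direction=positive, advance = 43 mod 14 = 1 teeth = 1/14 turn
  gear 1: T1=12, direction=negative, advance = 43 mod 12 = 7 teeth = 7/12 turn
  gear 2: T2=24, direction=positive, advance = 43 mod 24 = 19 teeth = 19/24 turn
  gear 3: T3=23, direction=negative, advance = 43 mod 23 = 20 teeth = 20/23 turn
Gear 1: 43 mod 12 = 7
Fraction = 7 / 12 = 7/12 (gcd(7,12)=1) = 7/12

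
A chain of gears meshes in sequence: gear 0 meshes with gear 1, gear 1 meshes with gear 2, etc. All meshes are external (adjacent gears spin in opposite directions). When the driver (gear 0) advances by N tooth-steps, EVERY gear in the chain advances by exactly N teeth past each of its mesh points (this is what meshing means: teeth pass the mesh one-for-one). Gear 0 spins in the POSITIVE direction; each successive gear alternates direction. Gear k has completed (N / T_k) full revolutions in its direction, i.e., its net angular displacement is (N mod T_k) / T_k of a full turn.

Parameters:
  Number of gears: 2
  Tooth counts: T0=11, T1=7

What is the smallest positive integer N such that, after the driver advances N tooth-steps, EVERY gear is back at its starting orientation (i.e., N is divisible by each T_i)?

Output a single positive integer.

Answer: 77

Derivation:
Gear k returns to start when N is a multiple of T_k.
All gears at start simultaneously when N is a common multiple of [11, 7]; the smallest such N is lcm(11, 7).
Start: lcm = T0 = 11
Fold in T1=7: gcd(11, 7) = 1; lcm(11, 7) = 11 * 7 / 1 = 77 / 1 = 77
Full cycle length = 77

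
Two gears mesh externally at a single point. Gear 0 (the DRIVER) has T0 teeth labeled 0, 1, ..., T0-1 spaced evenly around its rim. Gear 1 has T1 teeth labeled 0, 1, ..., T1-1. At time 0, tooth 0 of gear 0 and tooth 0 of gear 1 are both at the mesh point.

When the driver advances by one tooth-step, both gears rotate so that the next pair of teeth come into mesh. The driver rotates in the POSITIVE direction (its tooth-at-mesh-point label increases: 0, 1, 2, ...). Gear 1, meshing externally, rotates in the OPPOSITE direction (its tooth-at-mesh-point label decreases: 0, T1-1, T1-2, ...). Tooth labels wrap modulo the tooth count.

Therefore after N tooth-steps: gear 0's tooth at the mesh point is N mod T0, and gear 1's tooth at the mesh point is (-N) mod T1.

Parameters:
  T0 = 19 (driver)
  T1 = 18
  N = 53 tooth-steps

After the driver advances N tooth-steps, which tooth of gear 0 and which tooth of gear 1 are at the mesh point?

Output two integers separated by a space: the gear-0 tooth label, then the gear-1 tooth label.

Answer: 15 1

Derivation:
Gear 0 (driver, T0=19): tooth at mesh = N mod T0
  53 = 2 * 19 + 15, so 53 mod 19 = 15
  gear 0 tooth = 15
Gear 1 (driven, T1=18): tooth at mesh = (-N) mod T1
  53 = 2 * 18 + 17, so 53 mod 18 = 17
  (-53) mod 18 = (-17) mod 18 = 18 - 17 = 1
Mesh after 53 steps: gear-0 tooth 15 meets gear-1 tooth 1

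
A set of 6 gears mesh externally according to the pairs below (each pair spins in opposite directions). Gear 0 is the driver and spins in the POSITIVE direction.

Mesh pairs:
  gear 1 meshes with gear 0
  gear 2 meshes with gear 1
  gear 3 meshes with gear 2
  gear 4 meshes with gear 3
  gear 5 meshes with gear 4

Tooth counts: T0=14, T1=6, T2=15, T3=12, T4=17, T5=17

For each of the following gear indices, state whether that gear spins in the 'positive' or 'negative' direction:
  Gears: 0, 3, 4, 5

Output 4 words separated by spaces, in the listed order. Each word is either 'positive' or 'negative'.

Gear 0 (driver): positive (depth 0)
  gear 1: meshes with gear 0 -> depth 1 -> negative (opposite of gear 0)
  gear 2: meshes with gear 1 -> depth 2 -> positive (opposite of gear 1)
  gear 3: meshes with gear 2 -> depth 3 -> negative (opposite of gear 2)
  gear 4: meshes with gear 3 -> depth 4 -> positive (opposite of gear 3)
  gear 5: meshes with gear 4 -> depth 5 -> negative (opposite of gear 4)
Queried indices 0, 3, 4, 5 -> positive, negative, positive, negative

Answer: positive negative positive negative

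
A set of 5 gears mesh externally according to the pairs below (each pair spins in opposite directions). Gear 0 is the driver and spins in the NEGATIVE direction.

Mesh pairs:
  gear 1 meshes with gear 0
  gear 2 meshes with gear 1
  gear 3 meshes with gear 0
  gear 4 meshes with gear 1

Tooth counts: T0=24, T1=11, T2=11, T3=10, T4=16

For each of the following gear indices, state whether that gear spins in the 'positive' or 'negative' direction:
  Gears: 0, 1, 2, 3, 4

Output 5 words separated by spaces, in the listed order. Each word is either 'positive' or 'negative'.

Answer: negative positive negative positive negative

Derivation:
Gear 0 (driver): negative (depth 0)
  gear 1: meshes with gear 0 -> depth 1 -> positive (opposite of gear 0)
  gear 2: meshes with gear 1 -> depth 2 -> negative (opposite of gear 1)
  gear 3: meshes with gear 0 -> depth 1 -> positive (opposite of gear 0)
  gear 4: meshes with gear 1 -> depth 2 -> negative (opposite of gear 1)
Queried indices 0, 1, 2, 3, 4 -> negative, positive, negative, positive, negative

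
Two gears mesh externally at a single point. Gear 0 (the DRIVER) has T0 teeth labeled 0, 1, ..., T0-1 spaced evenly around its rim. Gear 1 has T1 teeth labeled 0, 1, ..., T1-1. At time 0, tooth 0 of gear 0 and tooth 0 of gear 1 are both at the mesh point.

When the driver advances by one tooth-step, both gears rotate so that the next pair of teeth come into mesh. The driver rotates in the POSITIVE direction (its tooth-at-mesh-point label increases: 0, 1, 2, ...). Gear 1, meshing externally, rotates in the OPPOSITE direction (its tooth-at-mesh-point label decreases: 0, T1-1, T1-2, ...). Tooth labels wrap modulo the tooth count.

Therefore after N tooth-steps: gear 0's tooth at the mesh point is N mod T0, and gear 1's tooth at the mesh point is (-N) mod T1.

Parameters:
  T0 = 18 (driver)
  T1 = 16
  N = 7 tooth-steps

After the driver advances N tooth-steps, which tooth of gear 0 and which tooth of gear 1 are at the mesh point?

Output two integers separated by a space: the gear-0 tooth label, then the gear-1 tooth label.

Answer: 7 9

Derivation:
Gear 0 (driver, T0=18): tooth at mesh = N mod T0
  7 = 0 * 18 + 7, so 7 mod 18 = 7
  gear 0 tooth = 7
Gear 1 (driven, T1=16): tooth at mesh = (-N) mod T1
  7 = 0 * 16 + 7, so 7 mod 16 = 7
  (-7) mod 16 = (-7) mod 16 = 16 - 7 = 9
Mesh after 7 steps: gear-0 tooth 7 meets gear-1 tooth 9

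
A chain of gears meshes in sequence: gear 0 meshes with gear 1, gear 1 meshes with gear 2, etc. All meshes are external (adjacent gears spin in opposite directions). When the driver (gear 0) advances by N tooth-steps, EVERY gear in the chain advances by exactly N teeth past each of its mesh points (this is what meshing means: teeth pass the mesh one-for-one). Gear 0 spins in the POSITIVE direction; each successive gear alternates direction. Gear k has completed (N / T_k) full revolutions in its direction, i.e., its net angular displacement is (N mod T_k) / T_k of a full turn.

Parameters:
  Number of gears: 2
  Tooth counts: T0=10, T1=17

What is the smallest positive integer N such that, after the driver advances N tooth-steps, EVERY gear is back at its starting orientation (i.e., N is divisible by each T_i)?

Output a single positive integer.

Gear k returns to start when N is a multiple of T_k.
All gears at start simultaneously when N is a common multiple of [10, 17]; the smallest such N is lcm(10, 17).
Start: lcm = T0 = 10
Fold in T1=17: gcd(10, 17) = 1; lcm(10, 17) = 10 * 17 / 1 = 170 / 1 = 170
Full cycle length = 170

Answer: 170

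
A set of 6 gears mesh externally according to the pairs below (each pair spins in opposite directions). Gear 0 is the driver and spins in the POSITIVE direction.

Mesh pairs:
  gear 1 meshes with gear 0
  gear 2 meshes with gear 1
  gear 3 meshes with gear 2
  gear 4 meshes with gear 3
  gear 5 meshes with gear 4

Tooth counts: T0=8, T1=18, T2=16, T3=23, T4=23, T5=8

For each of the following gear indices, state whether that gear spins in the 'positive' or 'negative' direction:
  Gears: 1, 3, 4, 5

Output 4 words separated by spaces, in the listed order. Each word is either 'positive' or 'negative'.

Answer: negative negative positive negative

Derivation:
Gear 0 (driver): positive (depth 0)
  gear 1: meshes with gear 0 -> depth 1 -> negative (opposite of gear 0)
  gear 2: meshes with gear 1 -> depth 2 -> positive (opposite of gear 1)
  gear 3: meshes with gear 2 -> depth 3 -> negative (opposite of gear 2)
  gear 4: meshes with gear 3 -> depth 4 -> positive (opposite of gear 3)
  gear 5: meshes with gear 4 -> depth 5 -> negative (opposite of gear 4)
Queried indices 1, 3, 4, 5 -> negative, negative, positive, negative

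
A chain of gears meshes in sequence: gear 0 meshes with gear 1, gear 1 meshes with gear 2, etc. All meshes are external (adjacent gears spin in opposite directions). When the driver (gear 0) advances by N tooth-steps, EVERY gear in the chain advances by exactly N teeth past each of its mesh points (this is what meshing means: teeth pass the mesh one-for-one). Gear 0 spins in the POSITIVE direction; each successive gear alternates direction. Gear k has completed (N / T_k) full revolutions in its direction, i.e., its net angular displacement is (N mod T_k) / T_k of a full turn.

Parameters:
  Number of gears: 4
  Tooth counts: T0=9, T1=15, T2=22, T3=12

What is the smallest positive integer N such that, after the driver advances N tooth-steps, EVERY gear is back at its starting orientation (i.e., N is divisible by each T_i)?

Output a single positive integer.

Answer: 1980

Derivation:
Gear k returns to start when N is a multiple of T_k.
All gears at start simultaneously when N is a common multiple of [9, 15, 22, 12]; the smallest such N is lcm(9, 15, 22, 12).
Start: lcm = T0 = 9
Fold in T1=15: gcd(9, 15) = 3; lcm(9, 15) = 9 * 15 / 3 = 135 / 3 = 45
Fold in T2=22: gcd(45, 22) = 1; lcm(45, 22) = 45 * 22 / 1 = 990 / 1 = 990
Fold in T3=12: gcd(990, 12) = 6; lcm(990, 12) = 990 * 12 / 6 = 11880 / 6 = 1980
Full cycle length = 1980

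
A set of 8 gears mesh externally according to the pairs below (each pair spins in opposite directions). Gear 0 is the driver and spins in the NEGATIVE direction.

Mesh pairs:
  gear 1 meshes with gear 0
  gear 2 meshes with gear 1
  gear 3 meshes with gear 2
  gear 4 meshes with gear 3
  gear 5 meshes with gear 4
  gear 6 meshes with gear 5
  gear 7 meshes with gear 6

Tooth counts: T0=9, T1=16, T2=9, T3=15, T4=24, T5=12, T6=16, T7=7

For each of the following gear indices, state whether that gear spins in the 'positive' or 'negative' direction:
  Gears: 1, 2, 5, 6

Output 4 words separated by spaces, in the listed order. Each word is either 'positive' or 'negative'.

Answer: positive negative positive negative

Derivation:
Gear 0 (driver): negative (depth 0)
  gear 1: meshes with gear 0 -> depth 1 -> positive (opposite of gear 0)
  gear 2: meshes with gear 1 -> depth 2 -> negative (opposite of gear 1)
  gear 3: meshes with gear 2 -> depth 3 -> positive (opposite of gear 2)
  gear 4: meshes with gear 3 -> depth 4 -> negative (opposite of gear 3)
  gear 5: meshes with gear 4 -> depth 5 -> positive (opposite of gear 4)
  gear 6: meshes with gear 5 -> depth 6 -> negative (opposite of gear 5)
  gear 7: meshes with gear 6 -> depth 7 -> positive (opposite of gear 6)
Queried indices 1, 2, 5, 6 -> positive, negative, positive, negative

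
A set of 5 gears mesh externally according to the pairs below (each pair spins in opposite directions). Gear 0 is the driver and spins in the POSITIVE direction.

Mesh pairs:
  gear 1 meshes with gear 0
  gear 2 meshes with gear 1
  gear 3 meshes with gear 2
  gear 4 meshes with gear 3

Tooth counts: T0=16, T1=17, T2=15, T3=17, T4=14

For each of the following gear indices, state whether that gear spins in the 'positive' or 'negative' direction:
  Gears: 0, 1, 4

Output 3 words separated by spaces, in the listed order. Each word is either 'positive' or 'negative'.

Gear 0 (driver): positive (depth 0)
  gear 1: meshes with gear 0 -> depth 1 -> negative (opposite of gear 0)
  gear 2: meshes with gear 1 -> depth 2 -> positive (opposite of gear 1)
  gear 3: meshes with gear 2 -> depth 3 -> negative (opposite of gear 2)
  gear 4: meshes with gear 3 -> depth 4 -> positive (opposite of gear 3)
Queried indices 0, 1, 4 -> positive, negative, positive

Answer: positive negative positive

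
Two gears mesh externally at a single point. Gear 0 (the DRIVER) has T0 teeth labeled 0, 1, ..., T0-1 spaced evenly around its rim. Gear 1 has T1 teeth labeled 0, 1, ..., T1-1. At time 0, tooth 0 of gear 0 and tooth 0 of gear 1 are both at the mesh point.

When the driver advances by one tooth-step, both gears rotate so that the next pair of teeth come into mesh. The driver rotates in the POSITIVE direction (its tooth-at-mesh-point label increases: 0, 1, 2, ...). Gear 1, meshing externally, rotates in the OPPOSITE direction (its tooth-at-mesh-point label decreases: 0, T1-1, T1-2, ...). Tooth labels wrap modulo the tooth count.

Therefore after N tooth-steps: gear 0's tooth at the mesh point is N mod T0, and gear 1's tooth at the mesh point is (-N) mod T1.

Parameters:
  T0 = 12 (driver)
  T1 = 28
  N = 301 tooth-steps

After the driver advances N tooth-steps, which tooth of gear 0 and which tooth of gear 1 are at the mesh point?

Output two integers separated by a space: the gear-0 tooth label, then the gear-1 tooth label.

Gear 0 (driver, T0=12): tooth at mesh = N mod T0
  301 = 25 * 12 + 1, so 301 mod 12 = 1
  gear 0 tooth = 1
Gear 1 (driven, T1=28): tooth at mesh = (-N) mod T1
  301 = 10 * 28 + 21, so 301 mod 28 = 21
  (-301) mod 28 = (-21) mod 28 = 28 - 21 = 7
Mesh after 301 steps: gear-0 tooth 1 meets gear-1 tooth 7

Answer: 1 7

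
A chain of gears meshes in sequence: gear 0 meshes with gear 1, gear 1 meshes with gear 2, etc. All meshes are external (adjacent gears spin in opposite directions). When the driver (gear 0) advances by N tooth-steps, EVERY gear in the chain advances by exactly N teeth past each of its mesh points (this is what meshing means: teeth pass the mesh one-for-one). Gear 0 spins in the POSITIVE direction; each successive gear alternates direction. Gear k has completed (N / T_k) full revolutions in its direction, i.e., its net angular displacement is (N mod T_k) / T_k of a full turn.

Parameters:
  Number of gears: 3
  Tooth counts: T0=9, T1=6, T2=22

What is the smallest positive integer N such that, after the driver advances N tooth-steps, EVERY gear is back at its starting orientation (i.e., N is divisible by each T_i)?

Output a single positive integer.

Gear k returns to start when N is a multiple of T_k.
All gears at start simultaneously when N is a common multiple of [9, 6, 22]; the smallest such N is lcm(9, 6, 22).
Start: lcm = T0 = 9
Fold in T1=6: gcd(9, 6) = 3; lcm(9, 6) = 9 * 6 / 3 = 54 / 3 = 18
Fold in T2=22: gcd(18, 22) = 2; lcm(18, 22) = 18 * 22 / 2 = 396 / 2 = 198
Full cycle length = 198

Answer: 198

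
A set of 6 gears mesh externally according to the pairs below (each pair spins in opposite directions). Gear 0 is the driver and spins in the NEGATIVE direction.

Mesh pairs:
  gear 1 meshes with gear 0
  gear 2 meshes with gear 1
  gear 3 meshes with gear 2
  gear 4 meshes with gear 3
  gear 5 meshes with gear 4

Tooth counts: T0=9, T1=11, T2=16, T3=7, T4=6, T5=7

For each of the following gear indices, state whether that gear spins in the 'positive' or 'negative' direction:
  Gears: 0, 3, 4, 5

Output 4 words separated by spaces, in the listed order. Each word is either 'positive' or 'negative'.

Gear 0 (driver): negative (depth 0)
  gear 1: meshes with gear 0 -> depth 1 -> positive (opposite of gear 0)
  gear 2: meshes with gear 1 -> depth 2 -> negative (opposite of gear 1)
  gear 3: meshes with gear 2 -> depth 3 -> positive (opposite of gear 2)
  gear 4: meshes with gear 3 -> depth 4 -> negative (opposite of gear 3)
  gear 5: meshes with gear 4 -> depth 5 -> positive (opposite of gear 4)
Queried indices 0, 3, 4, 5 -> negative, positive, negative, positive

Answer: negative positive negative positive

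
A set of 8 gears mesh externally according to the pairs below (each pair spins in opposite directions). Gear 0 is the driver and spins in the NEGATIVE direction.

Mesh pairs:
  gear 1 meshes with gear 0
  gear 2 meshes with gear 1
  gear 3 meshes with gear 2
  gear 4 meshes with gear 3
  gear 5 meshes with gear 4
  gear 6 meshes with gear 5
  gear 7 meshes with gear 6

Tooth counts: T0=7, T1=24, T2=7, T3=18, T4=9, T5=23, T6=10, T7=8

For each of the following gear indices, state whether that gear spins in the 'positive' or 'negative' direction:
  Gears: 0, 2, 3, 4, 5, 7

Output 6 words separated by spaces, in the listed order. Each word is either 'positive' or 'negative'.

Gear 0 (driver): negative (depth 0)
  gear 1: meshes with gear 0 -> depth 1 -> positive (opposite of gear 0)
  gear 2: meshes with gear 1 -> depth 2 -> negative (opposite of gear 1)
  gear 3: meshes with gear 2 -> depth 3 -> positive (opposite of gear 2)
  gear 4: meshes with gear 3 -> depth 4 -> negative (opposite of gear 3)
  gear 5: meshes with gear 4 -> depth 5 -> positive (opposite of gear 4)
  gear 6: meshes with gear 5 -> depth 6 -> negative (opposite of gear 5)
  gear 7: meshes with gear 6 -> depth 7 -> positive (opposite of gear 6)
Queried indices 0, 2, 3, 4, 5, 7 -> negative, negative, positive, negative, positive, positive

Answer: negative negative positive negative positive positive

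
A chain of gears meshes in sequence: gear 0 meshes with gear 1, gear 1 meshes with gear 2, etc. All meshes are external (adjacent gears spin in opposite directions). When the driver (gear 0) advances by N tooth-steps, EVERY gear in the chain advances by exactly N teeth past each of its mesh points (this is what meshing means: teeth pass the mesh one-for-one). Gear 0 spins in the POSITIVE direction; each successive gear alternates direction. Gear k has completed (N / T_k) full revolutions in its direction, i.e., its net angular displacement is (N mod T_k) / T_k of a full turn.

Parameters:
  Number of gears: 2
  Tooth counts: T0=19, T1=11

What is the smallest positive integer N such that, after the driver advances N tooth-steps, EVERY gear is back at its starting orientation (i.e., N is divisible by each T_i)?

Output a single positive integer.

Answer: 209

Derivation:
Gear k returns to start when N is a multiple of T_k.
All gears at start simultaneously when N is a common multiple of [19, 11]; the smallest such N is lcm(19, 11).
Start: lcm = T0 = 19
Fold in T1=11: gcd(19, 11) = 1; lcm(19, 11) = 19 * 11 / 1 = 209 / 1 = 209
Full cycle length = 209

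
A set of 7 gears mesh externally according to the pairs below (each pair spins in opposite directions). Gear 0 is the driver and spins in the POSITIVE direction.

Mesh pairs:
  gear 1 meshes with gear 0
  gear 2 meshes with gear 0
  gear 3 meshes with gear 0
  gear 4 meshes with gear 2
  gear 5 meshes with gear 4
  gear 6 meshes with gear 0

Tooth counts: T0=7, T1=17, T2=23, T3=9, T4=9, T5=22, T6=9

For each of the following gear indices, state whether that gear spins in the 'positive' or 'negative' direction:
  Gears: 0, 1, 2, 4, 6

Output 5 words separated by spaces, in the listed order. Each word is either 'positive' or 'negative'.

Gear 0 (driver): positive (depth 0)
  gear 1: meshes with gear 0 -> depth 1 -> negative (opposite of gear 0)
  gear 2: meshes with gear 0 -> depth 1 -> negative (opposite of gear 0)
  gear 3: meshes with gear 0 -> depth 1 -> negative (opposite of gear 0)
  gear 4: meshes with gear 2 -> depth 2 -> positive (opposite of gear 2)
  gear 5: meshes with gear 4 -> depth 3 -> negative (opposite of gear 4)
  gear 6: meshes with gear 0 -> depth 1 -> negative (opposite of gear 0)
Queried indices 0, 1, 2, 4, 6 -> positive, negative, negative, positive, negative

Answer: positive negative negative positive negative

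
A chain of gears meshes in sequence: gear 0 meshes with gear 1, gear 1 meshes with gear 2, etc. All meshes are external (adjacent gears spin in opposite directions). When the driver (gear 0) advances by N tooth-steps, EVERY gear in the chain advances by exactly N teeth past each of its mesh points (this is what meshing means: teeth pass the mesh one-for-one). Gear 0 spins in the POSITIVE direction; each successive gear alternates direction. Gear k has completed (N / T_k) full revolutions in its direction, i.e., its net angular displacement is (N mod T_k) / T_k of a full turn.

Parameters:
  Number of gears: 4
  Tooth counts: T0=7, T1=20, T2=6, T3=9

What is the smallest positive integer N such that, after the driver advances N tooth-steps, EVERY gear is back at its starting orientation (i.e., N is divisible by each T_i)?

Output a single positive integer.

Gear k returns to start when N is a multiple of T_k.
All gears at start simultaneously when N is a common multiple of [7, 20, 6, 9]; the smallest such N is lcm(7, 20, 6, 9).
Start: lcm = T0 = 7
Fold in T1=20: gcd(7, 20) = 1; lcm(7, 20) = 7 * 20 / 1 = 140 / 1 = 140
Fold in T2=6: gcd(140, 6) = 2; lcm(140, 6) = 140 * 6 / 2 = 840 / 2 = 420
Fold in T3=9: gcd(420, 9) = 3; lcm(420, 9) = 420 * 9 / 3 = 3780 / 3 = 1260
Full cycle length = 1260

Answer: 1260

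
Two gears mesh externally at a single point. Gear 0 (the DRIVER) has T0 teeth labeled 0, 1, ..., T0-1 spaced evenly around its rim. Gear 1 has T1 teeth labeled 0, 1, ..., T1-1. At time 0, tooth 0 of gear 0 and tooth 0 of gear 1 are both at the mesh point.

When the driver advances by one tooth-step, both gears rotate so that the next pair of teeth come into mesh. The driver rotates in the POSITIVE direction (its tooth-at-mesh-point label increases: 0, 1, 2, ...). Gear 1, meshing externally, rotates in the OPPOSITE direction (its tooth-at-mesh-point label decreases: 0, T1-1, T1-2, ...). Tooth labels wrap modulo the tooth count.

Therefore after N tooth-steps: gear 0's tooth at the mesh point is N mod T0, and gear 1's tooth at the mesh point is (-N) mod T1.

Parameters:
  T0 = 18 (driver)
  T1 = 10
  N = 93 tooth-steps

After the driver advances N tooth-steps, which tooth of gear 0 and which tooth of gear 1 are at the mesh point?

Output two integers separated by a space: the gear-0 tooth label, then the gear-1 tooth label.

Gear 0 (driver, T0=18): tooth at mesh = N mod T0
  93 = 5 * 18 + 3, so 93 mod 18 = 3
  gear 0 tooth = 3
Gear 1 (driven, T1=10): tooth at mesh = (-N) mod T1
  93 = 9 * 10 + 3, so 93 mod 10 = 3
  (-93) mod 10 = (-3) mod 10 = 10 - 3 = 7
Mesh after 93 steps: gear-0 tooth 3 meets gear-1 tooth 7

Answer: 3 7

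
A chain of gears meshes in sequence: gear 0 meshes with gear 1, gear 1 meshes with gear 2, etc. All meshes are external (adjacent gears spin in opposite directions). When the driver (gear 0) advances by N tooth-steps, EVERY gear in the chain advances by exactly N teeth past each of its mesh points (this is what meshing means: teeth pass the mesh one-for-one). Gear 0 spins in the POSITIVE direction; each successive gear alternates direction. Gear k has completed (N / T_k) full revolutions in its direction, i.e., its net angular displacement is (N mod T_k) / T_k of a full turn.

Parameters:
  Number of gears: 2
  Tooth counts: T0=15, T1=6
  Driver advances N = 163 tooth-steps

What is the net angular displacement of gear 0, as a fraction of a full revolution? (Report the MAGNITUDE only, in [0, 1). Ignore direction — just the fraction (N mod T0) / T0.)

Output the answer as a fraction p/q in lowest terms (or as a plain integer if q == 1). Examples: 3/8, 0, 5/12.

Chain of 2 gears, tooth counts: [15, 6]
  gear 0: T0=15, direction=positive, advance = 163 mod 15 = 13 teeth = 13/15 turn
  gear 1: T1=6, direction=negative, advance = 163 mod 6 = 1 teeth = 1/6 turn
Gear 0: 163 mod 15 = 13
Fraction = 13 / 15 = 13/15 (gcd(13,15)=1) = 13/15

Answer: 13/15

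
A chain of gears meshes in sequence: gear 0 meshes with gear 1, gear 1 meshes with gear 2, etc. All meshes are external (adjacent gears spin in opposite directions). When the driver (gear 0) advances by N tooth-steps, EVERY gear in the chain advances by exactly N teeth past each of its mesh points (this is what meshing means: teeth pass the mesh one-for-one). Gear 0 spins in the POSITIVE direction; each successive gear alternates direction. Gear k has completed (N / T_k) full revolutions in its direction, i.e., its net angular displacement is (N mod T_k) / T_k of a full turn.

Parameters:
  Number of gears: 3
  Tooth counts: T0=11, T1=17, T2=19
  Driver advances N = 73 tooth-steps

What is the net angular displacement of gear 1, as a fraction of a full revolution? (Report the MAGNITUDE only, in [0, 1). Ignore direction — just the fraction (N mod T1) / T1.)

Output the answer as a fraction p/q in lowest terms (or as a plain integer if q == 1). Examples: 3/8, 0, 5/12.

Answer: 5/17

Derivation:
Chain of 3 gears, tooth counts: [11, 17, 19]
  gear 0: T0=11, direction=positive, advance = 73 mod 11 = 7 teeth = 7/11 turn
  gear 1: T1=17, direction=negative, advance = 73 mod 17 = 5 teeth = 5/17 turn
  gear 2: T2=19, direction=positive, advance = 73 mod 19 = 16 teeth = 16/19 turn
Gear 1: 73 mod 17 = 5
Fraction = 5 / 17 = 5/17 (gcd(5,17)=1) = 5/17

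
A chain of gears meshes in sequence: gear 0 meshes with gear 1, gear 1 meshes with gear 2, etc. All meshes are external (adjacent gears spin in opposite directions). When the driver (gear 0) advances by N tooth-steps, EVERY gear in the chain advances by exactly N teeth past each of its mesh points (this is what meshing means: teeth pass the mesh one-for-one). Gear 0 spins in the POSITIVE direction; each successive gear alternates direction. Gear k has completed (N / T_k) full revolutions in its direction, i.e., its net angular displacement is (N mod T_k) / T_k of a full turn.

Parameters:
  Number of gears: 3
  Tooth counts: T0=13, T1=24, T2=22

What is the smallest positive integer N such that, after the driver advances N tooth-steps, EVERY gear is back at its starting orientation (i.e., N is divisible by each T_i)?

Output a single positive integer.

Gear k returns to start when N is a multiple of T_k.
All gears at start simultaneously when N is a common multiple of [13, 24, 22]; the smallest such N is lcm(13, 24, 22).
Start: lcm = T0 = 13
Fold in T1=24: gcd(13, 24) = 1; lcm(13, 24) = 13 * 24 / 1 = 312 / 1 = 312
Fold in T2=22: gcd(312, 22) = 2; lcm(312, 22) = 312 * 22 / 2 = 6864 / 2 = 3432
Full cycle length = 3432

Answer: 3432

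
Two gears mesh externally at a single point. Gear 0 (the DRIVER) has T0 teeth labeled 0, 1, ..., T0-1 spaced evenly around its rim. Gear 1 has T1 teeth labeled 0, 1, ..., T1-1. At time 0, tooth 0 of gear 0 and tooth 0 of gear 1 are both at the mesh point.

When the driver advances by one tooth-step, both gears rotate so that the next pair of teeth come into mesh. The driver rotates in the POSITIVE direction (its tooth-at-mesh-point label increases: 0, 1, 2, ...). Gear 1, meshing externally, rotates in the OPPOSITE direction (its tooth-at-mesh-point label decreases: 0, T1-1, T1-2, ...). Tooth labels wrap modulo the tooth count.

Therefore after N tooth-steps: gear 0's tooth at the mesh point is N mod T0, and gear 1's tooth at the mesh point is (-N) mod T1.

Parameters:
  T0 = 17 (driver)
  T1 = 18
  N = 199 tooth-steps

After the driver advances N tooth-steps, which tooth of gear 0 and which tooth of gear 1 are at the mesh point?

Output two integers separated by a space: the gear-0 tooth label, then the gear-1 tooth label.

Gear 0 (driver, T0=17): tooth at mesh = N mod T0
  199 = 11 * 17 + 12, so 199 mod 17 = 12
  gear 0 tooth = 12
Gear 1 (driven, T1=18): tooth at mesh = (-N) mod T1
  199 = 11 * 18 + 1, so 199 mod 18 = 1
  (-199) mod 18 = (-1) mod 18 = 18 - 1 = 17
Mesh after 199 steps: gear-0 tooth 12 meets gear-1 tooth 17

Answer: 12 17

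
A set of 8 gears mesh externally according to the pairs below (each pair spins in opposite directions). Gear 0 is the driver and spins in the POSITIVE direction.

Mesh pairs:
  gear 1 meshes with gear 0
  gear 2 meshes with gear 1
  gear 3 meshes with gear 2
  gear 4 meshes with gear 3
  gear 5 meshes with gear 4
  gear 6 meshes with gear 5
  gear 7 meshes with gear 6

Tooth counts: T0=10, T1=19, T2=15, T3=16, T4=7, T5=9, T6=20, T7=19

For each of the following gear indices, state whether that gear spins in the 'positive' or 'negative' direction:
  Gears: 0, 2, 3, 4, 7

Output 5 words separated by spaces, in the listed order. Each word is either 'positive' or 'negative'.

Answer: positive positive negative positive negative

Derivation:
Gear 0 (driver): positive (depth 0)
  gear 1: meshes with gear 0 -> depth 1 -> negative (opposite of gear 0)
  gear 2: meshes with gear 1 -> depth 2 -> positive (opposite of gear 1)
  gear 3: meshes with gear 2 -> depth 3 -> negative (opposite of gear 2)
  gear 4: meshes with gear 3 -> depth 4 -> positive (opposite of gear 3)
  gear 5: meshes with gear 4 -> depth 5 -> negative (opposite of gear 4)
  gear 6: meshes with gear 5 -> depth 6 -> positive (opposite of gear 5)
  gear 7: meshes with gear 6 -> depth 7 -> negative (opposite of gear 6)
Queried indices 0, 2, 3, 4, 7 -> positive, positive, negative, positive, negative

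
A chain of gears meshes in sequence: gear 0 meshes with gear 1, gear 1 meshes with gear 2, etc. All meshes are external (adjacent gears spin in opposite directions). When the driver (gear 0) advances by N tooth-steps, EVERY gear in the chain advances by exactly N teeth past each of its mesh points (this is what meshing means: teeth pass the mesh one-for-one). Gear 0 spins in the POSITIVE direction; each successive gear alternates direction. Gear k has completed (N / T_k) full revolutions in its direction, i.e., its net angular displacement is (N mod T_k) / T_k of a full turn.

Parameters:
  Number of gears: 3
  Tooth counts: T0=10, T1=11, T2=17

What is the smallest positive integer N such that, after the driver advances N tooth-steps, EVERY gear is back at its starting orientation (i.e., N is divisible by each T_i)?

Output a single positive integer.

Gear k returns to start when N is a multiple of T_k.
All gears at start simultaneously when N is a common multiple of [10, 11, 17]; the smallest such N is lcm(10, 11, 17).
Start: lcm = T0 = 10
Fold in T1=11: gcd(10, 11) = 1; lcm(10, 11) = 10 * 11 / 1 = 110 / 1 = 110
Fold in T2=17: gcd(110, 17) = 1; lcm(110, 17) = 110 * 17 / 1 = 1870 / 1 = 1870
Full cycle length = 1870

Answer: 1870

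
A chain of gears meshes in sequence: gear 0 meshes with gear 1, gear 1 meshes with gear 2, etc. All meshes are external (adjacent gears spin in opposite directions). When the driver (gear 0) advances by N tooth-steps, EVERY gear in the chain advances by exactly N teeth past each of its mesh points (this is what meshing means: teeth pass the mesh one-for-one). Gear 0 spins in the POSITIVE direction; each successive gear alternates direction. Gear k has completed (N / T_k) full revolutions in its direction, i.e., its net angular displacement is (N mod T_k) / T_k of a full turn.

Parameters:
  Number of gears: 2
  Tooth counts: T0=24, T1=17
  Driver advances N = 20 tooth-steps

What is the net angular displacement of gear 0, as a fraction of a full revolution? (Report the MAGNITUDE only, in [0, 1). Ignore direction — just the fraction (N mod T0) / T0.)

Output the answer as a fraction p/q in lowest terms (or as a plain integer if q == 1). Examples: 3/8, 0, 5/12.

Chain of 2 gears, tooth counts: [24, 17]
  gear 0: T0=24, direction=positive, advance = 20 mod 24 = 20 teeth = 20/24 turn
  gear 1: T1=17, direction=negative, advance = 20 mod 17 = 3 teeth = 3/17 turn
Gear 0: 20 mod 24 = 20
Fraction = 20 / 24 = 5/6 (gcd(20,24)=4) = 5/6

Answer: 5/6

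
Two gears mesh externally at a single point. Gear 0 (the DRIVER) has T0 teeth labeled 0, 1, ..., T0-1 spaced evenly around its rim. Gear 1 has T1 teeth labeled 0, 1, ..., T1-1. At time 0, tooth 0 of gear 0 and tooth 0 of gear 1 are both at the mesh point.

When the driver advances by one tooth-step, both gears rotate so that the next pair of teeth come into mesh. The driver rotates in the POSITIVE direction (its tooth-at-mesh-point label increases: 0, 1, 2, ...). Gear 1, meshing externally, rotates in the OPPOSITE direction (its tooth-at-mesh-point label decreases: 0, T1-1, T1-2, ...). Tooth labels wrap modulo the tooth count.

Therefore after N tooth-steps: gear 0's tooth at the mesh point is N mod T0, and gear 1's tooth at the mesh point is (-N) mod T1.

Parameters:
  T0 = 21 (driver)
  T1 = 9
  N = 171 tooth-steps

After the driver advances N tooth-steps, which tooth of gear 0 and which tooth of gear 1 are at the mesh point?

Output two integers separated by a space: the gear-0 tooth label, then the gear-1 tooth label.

Gear 0 (driver, T0=21): tooth at mesh = N mod T0
  171 = 8 * 21 + 3, so 171 mod 21 = 3
  gear 0 tooth = 3
Gear 1 (driven, T1=9): tooth at mesh = (-N) mod T1
  171 = 19 * 9 + 0, so 171 mod 9 = 0
  (-171) mod 9 = 0
Mesh after 171 steps: gear-0 tooth 3 meets gear-1 tooth 0

Answer: 3 0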